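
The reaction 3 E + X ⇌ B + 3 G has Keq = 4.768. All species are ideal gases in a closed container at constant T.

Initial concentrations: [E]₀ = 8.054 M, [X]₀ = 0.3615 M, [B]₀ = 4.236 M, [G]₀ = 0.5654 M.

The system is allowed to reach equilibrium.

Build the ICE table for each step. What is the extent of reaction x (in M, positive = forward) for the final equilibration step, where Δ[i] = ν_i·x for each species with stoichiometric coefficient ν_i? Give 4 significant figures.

x = 0.3497 M

Q₀ = 0.004054 vs Keq = 4.768 ⇒ Q<K, forward
Step 1:
                  E         X         B         G
  init        8.054    0.3615     4.236    0.5654
  Δ          -1.049   -0.3497    0.3497     1.049
  eq          7.005   0.01178     4.586     1.615
  solve Keq expr → x = 0.3497; check Q = 4.768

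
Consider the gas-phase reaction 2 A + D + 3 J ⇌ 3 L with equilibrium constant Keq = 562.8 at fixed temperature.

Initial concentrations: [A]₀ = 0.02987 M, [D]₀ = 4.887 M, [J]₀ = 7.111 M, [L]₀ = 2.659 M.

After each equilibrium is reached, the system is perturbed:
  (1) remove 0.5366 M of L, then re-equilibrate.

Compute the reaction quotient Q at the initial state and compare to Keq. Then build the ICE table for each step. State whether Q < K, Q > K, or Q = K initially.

Q₀ = 11.99; Q < K (proceeds forward)

Q₀ = 11.99 vs Keq = 562.8 ⇒ Q<K, forward
Step 1:
                    A           D           J           L
  init        0.02987       4.887       7.111       2.659
  Δ          -0.02537    -0.01269    -0.03806     0.03806
  eq         0.004496       4.874       7.073       2.697
  solve Keq expr → x = 0.01269; check Q = 562.8
Then remove 0.5366 M of L.
Step 2:
                    A           D           J           L
  init       0.004496       4.874       7.073        2.16
  Δ         -0.001267 -6.3340e-04     -0.0019      0.0019
  eq         0.003229       4.874       7.071       2.162
  solve Keq expr → x = 6.3340e-04; check Q = 562.8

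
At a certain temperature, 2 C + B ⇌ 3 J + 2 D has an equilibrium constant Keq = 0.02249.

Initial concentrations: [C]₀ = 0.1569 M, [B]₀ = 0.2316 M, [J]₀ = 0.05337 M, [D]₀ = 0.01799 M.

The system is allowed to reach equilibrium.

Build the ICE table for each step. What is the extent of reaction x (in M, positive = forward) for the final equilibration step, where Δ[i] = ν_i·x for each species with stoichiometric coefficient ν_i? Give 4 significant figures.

Q₀ = 8.6292e-06 vs Keq = 0.02249 ⇒ Q<K, forward
Step 1:
                   C          B          J          D
  Initial     0.1569     0.2316    0.05337    0.01799
  Change    -0.07107   -0.03554     0.1066    0.07107
  Equil      0.08583     0.1961       0.16    0.08906
  solve Keq expr → x = 0.03554; check Q = 0.02249

x = 0.03554 M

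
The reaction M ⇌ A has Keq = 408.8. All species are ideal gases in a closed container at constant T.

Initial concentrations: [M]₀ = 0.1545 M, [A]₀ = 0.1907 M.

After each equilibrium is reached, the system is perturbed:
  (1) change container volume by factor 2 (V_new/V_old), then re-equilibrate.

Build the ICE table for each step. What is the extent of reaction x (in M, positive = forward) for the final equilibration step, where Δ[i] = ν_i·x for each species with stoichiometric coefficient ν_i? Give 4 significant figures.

Q₀ = 1.234 vs Keq = 408.8 ⇒ Q<K, forward
Step 1:
                   M          A
  I           0.1545     0.1907
  C          -0.1537     0.1537
  E       8.4236e-04     0.3444
  solve Keq expr → x = 0.1537; check Q = 408.8
Then change container volume by factor 2 (V_new/V_old).
Step 2:
                   M          A
  I       4.2118e-04     0.1722
  C                0          0
  E       4.2118e-04     0.1722
  solve Keq expr → x = 0; check Q = 408.8

x = 0 M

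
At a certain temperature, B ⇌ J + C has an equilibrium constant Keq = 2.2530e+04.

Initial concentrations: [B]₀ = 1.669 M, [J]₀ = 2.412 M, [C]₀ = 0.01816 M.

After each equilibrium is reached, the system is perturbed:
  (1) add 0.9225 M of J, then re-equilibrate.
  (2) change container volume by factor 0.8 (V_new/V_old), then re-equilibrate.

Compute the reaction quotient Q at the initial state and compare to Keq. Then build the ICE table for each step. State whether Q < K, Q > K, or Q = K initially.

Q₀ = 0.02624; Q < K (proceeds forward)

Q₀ = 0.02624 vs Keq = 2.2530e+04 ⇒ Q<K, forward
Step 1:
                    B           J           C
  Initial       1.669       2.412     0.01816
  Change       -1.669       1.669       1.669
  Equil    3.0553e-04       4.081       1.687
  solve Keq expr → x = 1.669; check Q = 2.2530e+04
Then add 0.9225 M of J.
Step 2:
                    B           J           C
  Initial  3.0553e-04       5.003       1.687
  Change   6.9048e-05 -6.9048e-05 -6.9048e-05
  Equil    3.7458e-04       5.003       1.687
  solve Keq expr → x = -6.9048e-05; check Q = 2.2530e+04
Then change container volume by factor 0.8 (V_new/V_old).
Step 3:
                    B           J           C
  Initial  4.6822e-04       6.254       2.108
  Change   1.1701e-04 -1.1701e-04 -1.1701e-04
  Equil    5.8523e-04       6.254       2.108
  solve Keq expr → x = -1.1701e-04; check Q = 2.2530e+04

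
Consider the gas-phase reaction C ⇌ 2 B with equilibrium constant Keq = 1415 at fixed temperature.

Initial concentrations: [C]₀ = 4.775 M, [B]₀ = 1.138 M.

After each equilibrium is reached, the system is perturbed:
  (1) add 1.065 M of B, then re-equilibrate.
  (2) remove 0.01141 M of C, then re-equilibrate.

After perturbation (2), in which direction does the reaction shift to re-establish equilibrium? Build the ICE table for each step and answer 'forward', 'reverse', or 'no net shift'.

Q₀ = 0.2712 vs Keq = 1415 ⇒ Q<K, forward
Step 1:
                   C          B
  init         4.775      1.138
  Δ           -4.697      9.393
  eq         0.07838      10.53
  solve Keq expr → x = 4.697; check Q = 1415
Then add 1.065 M of B.
Step 2:
                   C          B
  init       0.07838       11.6
  Δ          0.01613   -0.03225
  eq         0.09451      11.56
  solve Keq expr → x = -0.01613; check Q = 1415
Then remove 0.01141 M of C.
Step 3:
                   C          B
  init        0.0831      11.56
  Δ          0.01105    -0.0221
  eq         0.09415      11.54
  solve Keq expr → x = -0.01105; check Q = 1415

Direction: reverse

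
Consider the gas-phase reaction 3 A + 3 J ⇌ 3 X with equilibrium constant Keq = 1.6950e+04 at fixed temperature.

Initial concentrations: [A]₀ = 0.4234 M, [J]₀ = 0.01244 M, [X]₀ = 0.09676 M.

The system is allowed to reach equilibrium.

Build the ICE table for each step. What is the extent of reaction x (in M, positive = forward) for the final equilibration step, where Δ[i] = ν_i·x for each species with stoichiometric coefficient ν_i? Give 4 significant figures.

Q₀ = 6200 vs Keq = 1.6950e+04 ⇒ Q<K, forward
Step 1:
                    A           J           X
  I            0.4234     0.01244     0.09676
  C         -0.003181   -0.003181    0.003181
  E            0.4202    0.009259     0.09994
  solve Keq expr → x = 0.00106; check Q = 1.6950e+04

x = 0.00106 M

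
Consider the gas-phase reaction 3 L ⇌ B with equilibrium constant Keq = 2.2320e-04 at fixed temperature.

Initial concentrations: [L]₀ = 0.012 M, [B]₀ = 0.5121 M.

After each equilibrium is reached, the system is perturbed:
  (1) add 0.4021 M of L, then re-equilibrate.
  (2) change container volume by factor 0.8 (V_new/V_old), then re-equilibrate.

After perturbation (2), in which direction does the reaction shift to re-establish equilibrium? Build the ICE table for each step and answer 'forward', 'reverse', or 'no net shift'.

Q₀ = 2.9635e+05 vs Keq = 2.2320e-04 ⇒ Q>K, reverse
Step 1:
                    L           B
  Initial       0.012      0.5121
  Change        1.534     -0.5113
  Equil         1.546  8.2447e-04
  solve Keq expr → x = -0.5113; check Q = 2.2320e-04
Then add 0.4021 M of L.
Step 2:
                    L           B
  Initial       1.948  8.2447e-04
  Change    -0.002457  8.1902e-04
  Equil         1.945    0.001643
  solve Keq expr → x = 8.1902e-04; check Q = 2.2320e-04
Then change container volume by factor 0.8 (V_new/V_old).
Step 3:
                    L           B
  Initial       2.432    0.002054
  Change    -0.003426    0.001142
  Equil         2.428    0.003196
  solve Keq expr → x = 0.001142; check Q = 2.2320e-04

Direction: forward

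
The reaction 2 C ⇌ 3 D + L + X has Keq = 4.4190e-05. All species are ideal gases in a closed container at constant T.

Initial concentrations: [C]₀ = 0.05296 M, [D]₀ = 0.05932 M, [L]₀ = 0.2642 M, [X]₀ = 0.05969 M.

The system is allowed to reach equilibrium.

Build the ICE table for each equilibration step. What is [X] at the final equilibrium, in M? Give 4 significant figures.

Q₀ = 0.001174 vs Keq = 4.4190e-05 ⇒ Q>K, reverse
Step 1:
                   C          D          L          X
  Initial    0.05296    0.05932     0.2642    0.05969
  Change     0.02152   -0.03228   -0.01076   -0.01076
  Equil      0.07448    0.02704     0.2534    0.04893
  solve Keq expr → x = -0.01076; check Q = 4.4190e-05

[X]_eq = 0.04893 M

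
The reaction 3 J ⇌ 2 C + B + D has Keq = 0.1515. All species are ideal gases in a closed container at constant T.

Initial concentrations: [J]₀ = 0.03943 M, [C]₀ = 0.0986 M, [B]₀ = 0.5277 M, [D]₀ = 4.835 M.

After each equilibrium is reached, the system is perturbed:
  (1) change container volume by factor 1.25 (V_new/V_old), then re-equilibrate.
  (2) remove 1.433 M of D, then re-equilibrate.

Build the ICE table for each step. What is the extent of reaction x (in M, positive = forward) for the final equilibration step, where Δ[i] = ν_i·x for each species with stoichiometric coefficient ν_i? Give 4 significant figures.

x = 0.001439 M

Q₀ = 404.6 vs Keq = 0.1515 ⇒ Q>K, reverse
Step 1:
                   J          C          B          D
  init       0.03943     0.0986     0.5277      4.835
  Δ           0.1229   -0.08193   -0.04097   -0.04097
  eq          0.1623    0.01667     0.4867      4.794
  solve Keq expr → x = -0.04097; check Q = 0.1515
Then change container volume by factor 1.25 (V_new/V_old).
Step 2:
                   J          C          B          D
  init        0.1299    0.01333     0.3894      3.835
  Δ        -0.001862   0.001241 6.2071e-04 6.2071e-04
  eq           0.128    0.01457       0.39      3.836
  solve Keq expr → x = 6.2071e-04; check Q = 0.1515
Then remove 1.433 M of D.
Step 3:
                   J          C          B          D
  init         0.128    0.01457       0.39      2.403
  Δ        -0.004318   0.002879   0.001439   0.001439
  eq          0.1237    0.01745     0.3914      2.404
  solve Keq expr → x = 0.001439; check Q = 0.1515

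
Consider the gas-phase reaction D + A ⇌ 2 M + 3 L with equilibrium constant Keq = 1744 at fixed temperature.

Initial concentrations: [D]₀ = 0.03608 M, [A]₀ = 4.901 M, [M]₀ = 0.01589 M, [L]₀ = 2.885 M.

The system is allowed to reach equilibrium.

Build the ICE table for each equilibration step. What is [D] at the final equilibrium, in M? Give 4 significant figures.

[D]_eq = 2.4476e-05 M

Q₀ = 0.03429 vs Keq = 1744 ⇒ Q<K, forward
Step 1:
                    D           A           M           L
  Initial     0.03608       4.901     0.01589       2.885
  Change     -0.03606    -0.03606     0.07211      0.1082
  Equil    2.4476e-05       4.865       0.088       2.993
  solve Keq expr → x = 0.03606; check Q = 1744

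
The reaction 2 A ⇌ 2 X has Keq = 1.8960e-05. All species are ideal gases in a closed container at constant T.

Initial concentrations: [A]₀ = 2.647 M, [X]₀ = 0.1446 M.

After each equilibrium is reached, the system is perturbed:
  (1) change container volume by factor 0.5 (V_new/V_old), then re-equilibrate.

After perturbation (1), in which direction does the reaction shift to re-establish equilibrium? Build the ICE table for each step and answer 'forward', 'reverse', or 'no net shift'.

Direction: no net shift

Q₀ = 0.002984 vs Keq = 1.8960e-05 ⇒ Q>K, reverse
Step 1:
                  A         X
  I           2.647    0.1446
  C          0.1325   -0.1325
  E           2.779    0.0121
  solve Keq expr → x = -0.06625; check Q = 1.8960e-05
Then change container volume by factor 0.5 (V_new/V_old).
Step 2:
                  A         X
  I           5.559   0.02421
  C               0         0
  E           5.559   0.02421
  solve Keq expr → x = 0; check Q = 1.8960e-05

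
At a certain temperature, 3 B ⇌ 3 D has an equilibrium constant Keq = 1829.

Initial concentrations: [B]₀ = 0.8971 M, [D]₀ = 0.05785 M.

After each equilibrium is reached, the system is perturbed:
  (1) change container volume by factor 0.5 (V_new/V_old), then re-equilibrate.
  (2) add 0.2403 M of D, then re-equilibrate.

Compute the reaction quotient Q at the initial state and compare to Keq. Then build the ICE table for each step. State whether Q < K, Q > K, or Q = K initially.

Q₀ = 2.6816e-04 vs Keq = 1829 ⇒ Q<K, forward
Step 1:
                    B           D
  I            0.8971     0.05785
  C           -0.8249      0.8249
  E           0.07218      0.8828
  solve Keq expr → x = 0.275; check Q = 1829
Then change container volume by factor 0.5 (V_new/V_old).
Step 2:
                    B           D
  I            0.1444       1.766
  C                 0           0
  E            0.1444       1.766
  solve Keq expr → x = 0; check Q = 1829
Then add 0.2403 M of D.
Step 3:
                    B           D
  I            0.1444       2.006
  C           0.01816    -0.01816
  E            0.1625       1.988
  solve Keq expr → x = -0.006055; check Q = 1829

Q₀ = 2.6816e-04; Q < K (proceeds forward)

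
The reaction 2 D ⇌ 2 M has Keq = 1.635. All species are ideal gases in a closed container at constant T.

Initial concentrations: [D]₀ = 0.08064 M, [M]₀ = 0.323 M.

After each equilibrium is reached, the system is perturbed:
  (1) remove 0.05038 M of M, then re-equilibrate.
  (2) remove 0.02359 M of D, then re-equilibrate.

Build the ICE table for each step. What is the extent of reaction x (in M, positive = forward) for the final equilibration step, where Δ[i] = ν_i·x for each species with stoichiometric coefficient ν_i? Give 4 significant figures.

Q₀ = 16.04 vs Keq = 1.635 ⇒ Q>K, reverse
Step 1:
                    D           M
  init        0.08064       0.323
  Δ            0.0965     -0.0965
  eq           0.1771      0.2265
  solve Keq expr → x = -0.04825; check Q = 1.635
Then remove 0.05038 M of M.
Step 2:
                    D           M
  init         0.1771      0.1761
  Δ          -0.02211     0.02211
  eq            0.155      0.1982
  solve Keq expr → x = 0.01105; check Q = 1.635
Then remove 0.02359 M of D.
Step 3:
                    D           M
  init         0.1314      0.1982
  Δ           0.01324    -0.01324
  eq           0.1447       0.185
  solve Keq expr → x = -0.006619; check Q = 1.635

x = -0.006619 M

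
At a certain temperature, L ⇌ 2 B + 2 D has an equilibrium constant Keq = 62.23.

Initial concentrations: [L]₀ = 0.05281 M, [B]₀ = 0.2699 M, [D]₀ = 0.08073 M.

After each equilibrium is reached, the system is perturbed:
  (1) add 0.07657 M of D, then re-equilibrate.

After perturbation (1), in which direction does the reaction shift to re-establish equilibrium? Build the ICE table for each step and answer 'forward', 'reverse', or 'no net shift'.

Q₀ = 0.00899 vs Keq = 62.23 ⇒ Q<K, forward
Step 1:
                   L          B          D
  I          0.05281     0.2699    0.08073
  C         -0.05273     0.1055     0.1055
  E       7.8493e-05     0.3754     0.1862
  solve Keq expr → x = 0.05273; check Q = 62.23
Then add 0.07657 M of D.
Step 2:
                   L          B          D
  I       7.8493e-05     0.3754     0.2628
  C       7.7520e-05 -1.5504e-04 -1.5504e-04
  E       1.5601e-04     0.3752     0.2626
  solve Keq expr → x = -7.7520e-05; check Q = 62.23

Direction: reverse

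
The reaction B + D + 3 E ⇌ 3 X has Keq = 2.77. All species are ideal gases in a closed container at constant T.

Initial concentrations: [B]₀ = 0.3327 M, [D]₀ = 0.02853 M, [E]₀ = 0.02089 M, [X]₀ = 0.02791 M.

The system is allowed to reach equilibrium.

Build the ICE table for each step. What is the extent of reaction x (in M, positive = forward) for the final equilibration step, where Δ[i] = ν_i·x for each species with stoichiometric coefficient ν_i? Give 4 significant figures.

Q₀ = 251.3 vs Keq = 2.77 ⇒ Q>K, reverse
Step 1:
                    B           D           E           X
  Initial      0.3327     0.02853     0.02089     0.02791
  Change     0.005391    0.005391     0.01617    -0.01617
  Equil        0.3381     0.03392     0.03706     0.01174
  solve Keq expr → x = -0.005391; check Q = 2.77

x = -0.005391 M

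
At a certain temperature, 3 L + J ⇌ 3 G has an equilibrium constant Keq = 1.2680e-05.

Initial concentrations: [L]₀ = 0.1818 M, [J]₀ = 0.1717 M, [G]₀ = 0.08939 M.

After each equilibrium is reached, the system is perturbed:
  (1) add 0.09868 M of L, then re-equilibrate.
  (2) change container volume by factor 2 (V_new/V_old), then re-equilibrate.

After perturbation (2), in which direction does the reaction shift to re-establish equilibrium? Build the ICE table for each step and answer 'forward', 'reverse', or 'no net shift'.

Direction: reverse

Q₀ = 0.6923 vs Keq = 1.2680e-05 ⇒ Q>K, reverse
Step 1:
                    L           J           G
  I            0.1818      0.1717     0.08939
  C           0.08574     0.02858    -0.08574
  E            0.2675      0.2003     0.00365
  solve Keq expr → x = -0.02858; check Q = 1.2680e-05
Then add 0.09868 M of L.
Step 2:
                    L           J           G
  I            0.3662      0.2003     0.00365
  C         -0.001325 -4.4153e-04    0.001325
  E            0.3649      0.1998    0.004975
  solve Keq expr → x = 4.4153e-04; check Q = 1.2680e-05
Then change container volume by factor 2 (V_new/V_old).
Step 3:
                    L           J           G
  I            0.1824     0.09992    0.002487
  C        5.0654e-04  1.6885e-04 -5.0654e-04
  E             0.183      0.1001    0.001981
  solve Keq expr → x = -1.6885e-04; check Q = 1.2680e-05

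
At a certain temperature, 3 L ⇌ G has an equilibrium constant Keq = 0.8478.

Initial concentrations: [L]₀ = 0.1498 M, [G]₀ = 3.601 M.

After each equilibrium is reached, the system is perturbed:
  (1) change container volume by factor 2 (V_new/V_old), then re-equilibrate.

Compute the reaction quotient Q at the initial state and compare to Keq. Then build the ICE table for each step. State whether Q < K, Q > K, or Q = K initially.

Q₀ = 1071; Q > K (proceeds reverse)

Q₀ = 1071 vs Keq = 0.8478 ⇒ Q>K, reverse
Step 1:
                   L          G
  Initial     0.1498      3.601
  Change       1.397    -0.4655
  Equil        1.546      3.135
  solve Keq expr → x = -0.4655; check Q = 0.8478
Then change container volume by factor 2 (V_new/V_old).
Step 2:
                   L          G
  Initial     0.7732      1.568
  Change      0.4168    -0.1389
  Equil         1.19      1.429
  solve Keq expr → x = -0.1389; check Q = 0.8478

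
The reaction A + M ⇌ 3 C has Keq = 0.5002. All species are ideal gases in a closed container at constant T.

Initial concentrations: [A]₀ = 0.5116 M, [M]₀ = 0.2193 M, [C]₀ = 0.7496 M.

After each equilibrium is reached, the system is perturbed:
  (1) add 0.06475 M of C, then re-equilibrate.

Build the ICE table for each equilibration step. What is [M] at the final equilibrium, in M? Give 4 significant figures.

[M]_eq = 0.3337 M

Q₀ = 3.754 vs Keq = 0.5002 ⇒ Q>K, reverse
Step 1:
                    A           M           C
  I            0.5116      0.2193      0.7496
  C           0.09707     0.09707     -0.2912
  E            0.6087      0.3164      0.4584
  solve Keq expr → x = -0.09707; check Q = 0.5002
Then add 0.06475 M of C.
Step 2:
                    A           M           C
  I            0.6087      0.3164      0.5231
  C           0.01737     0.01737    -0.05211
  E             0.626      0.3337       0.471
  solve Keq expr → x = -0.01737; check Q = 0.5002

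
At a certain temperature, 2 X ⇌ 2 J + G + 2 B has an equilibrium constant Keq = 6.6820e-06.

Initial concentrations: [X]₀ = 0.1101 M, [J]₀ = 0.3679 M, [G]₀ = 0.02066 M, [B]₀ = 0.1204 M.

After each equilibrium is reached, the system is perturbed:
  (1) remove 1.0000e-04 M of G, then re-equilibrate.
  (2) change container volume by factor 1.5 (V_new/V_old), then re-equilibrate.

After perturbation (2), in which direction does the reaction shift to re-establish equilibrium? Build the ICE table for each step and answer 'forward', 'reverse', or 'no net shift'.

Direction: forward

Q₀ = 0.003344 vs Keq = 6.6820e-06 ⇒ Q>K, reverse
Step 1:
                  X         J         G         B
  init       0.1101    0.3679   0.02066    0.1204
  Δ         0.04087  -0.04087  -0.02043  -0.04087
  eq          0.151     0.327 2.2514e-04   0.07953
  solve Keq expr → x = -0.02043; check Q = 6.6820e-06
Then remove 1.0000e-04 M of G.
Step 2:
                  X         J         G         B
  init        0.151     0.327 1.2514e-04   0.07953
  Δ       -1.9609e-04 1.9609e-04 9.8045e-05 1.9609e-04
  eq         0.1508    0.3272 2.2318e-04   0.07973
  solve Keq expr → x = 9.8045e-05; check Q = 6.6820e-06
Then change container volume by factor 1.5 (V_new/V_old).
Step 3:
                  X         J         G         B
  init       0.1005    0.2182 1.4879e-04   0.05315
  Δ       -6.6339e-04 6.6339e-04 3.3169e-04 6.6339e-04
  eq        0.09985    0.2188 4.8048e-04   0.05381
  solve Keq expr → x = 3.3169e-04; check Q = 6.6820e-06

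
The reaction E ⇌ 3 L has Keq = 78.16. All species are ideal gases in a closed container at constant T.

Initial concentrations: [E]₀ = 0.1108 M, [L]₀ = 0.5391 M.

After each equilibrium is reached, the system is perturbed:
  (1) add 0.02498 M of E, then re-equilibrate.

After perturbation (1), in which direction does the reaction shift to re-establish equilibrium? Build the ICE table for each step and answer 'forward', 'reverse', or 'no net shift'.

Direction: forward

Q₀ = 1.414 vs Keq = 78.16 ⇒ Q<K, forward
Step 1:
                   E          L
  I           0.1108     0.5391
  C           -0.103      0.309
  E         0.007804     0.8481
  solve Keq expr → x = 0.103; check Q = 78.16
Then add 0.02498 M of E.
Step 2:
                   E          L
  I          0.03278     0.8481
  C         -0.02292    0.06877
  E         0.009861     0.9169
  solve Keq expr → x = 0.02292; check Q = 78.16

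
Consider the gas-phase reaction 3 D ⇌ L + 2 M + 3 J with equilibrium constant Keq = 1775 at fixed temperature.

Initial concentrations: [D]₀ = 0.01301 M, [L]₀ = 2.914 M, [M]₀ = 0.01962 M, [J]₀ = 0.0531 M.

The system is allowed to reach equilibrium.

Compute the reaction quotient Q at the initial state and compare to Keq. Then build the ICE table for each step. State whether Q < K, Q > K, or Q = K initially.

Q₀ = 0.07627; Q < K (proceeds forward)

Q₀ = 0.07627 vs Keq = 1775 ⇒ Q<K, forward
Step 1:
                   D          L          M          J
  Initial    0.01301      2.914    0.01962     0.0531
  Change     -0.0123     0.0041   0.008201     0.0123
  Equil   7.0871e-04      2.918    0.02782     0.0654
  solve Keq expr → x = 0.0041; check Q = 1775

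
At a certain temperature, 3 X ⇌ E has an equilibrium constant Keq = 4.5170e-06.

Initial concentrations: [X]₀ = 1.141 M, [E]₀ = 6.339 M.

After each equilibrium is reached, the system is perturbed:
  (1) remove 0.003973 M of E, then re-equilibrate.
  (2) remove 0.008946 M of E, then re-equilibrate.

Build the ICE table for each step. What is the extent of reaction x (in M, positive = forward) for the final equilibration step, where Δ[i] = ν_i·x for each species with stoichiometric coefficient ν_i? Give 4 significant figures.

Q₀ = 4.267 vs Keq = 4.5170e-06 ⇒ Q>K, reverse
Step 1:
                  X         E
  Initial     1.141     6.339
  Change      18.91    -6.303
  Equil       20.05    0.0364
  solve Keq expr → x = -6.303; check Q = 4.5170e-06
Then remove 0.003973 M of E.
Step 2:
                  X         E
  Initial     20.05   0.03243
  Change   -0.01173  0.003909
  Equil       20.04   0.03634
  solve Keq expr → x = 0.003909; check Q = 4.5170e-06
Then remove 0.008946 M of E.
Step 3:
                  X         E
  Initial     20.04   0.02739
  Change   -0.02641  0.008803
  Equil       20.01   0.03619
  solve Keq expr → x = 0.008803; check Q = 4.5170e-06

x = 0.008803 M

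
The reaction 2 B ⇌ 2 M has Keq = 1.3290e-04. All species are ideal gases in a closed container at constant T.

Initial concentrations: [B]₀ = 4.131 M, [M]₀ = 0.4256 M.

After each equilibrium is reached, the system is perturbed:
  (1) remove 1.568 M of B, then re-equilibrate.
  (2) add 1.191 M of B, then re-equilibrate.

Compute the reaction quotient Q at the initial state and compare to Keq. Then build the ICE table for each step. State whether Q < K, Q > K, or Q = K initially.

Q₀ = 0.01061 vs Keq = 1.3290e-04 ⇒ Q>K, reverse
Step 1:
                    B           M
  I             4.131      0.4256
  C            0.3737     -0.3737
  E             4.505     0.05193
  solve Keq expr → x = -0.1868; check Q = 1.3290e-04
Then remove 1.568 M of B.
Step 2:
                    B           M
  I             2.937     0.05193
  C           0.01787    -0.01787
  E             2.955     0.03406
  solve Keq expr → x = -0.008935; check Q = 1.3290e-04
Then add 1.191 M of B.
Step 3:
                    B           M
  I             4.146     0.03406
  C          -0.01357     0.01357
  E             4.132     0.04763
  solve Keq expr → x = 0.006787; check Q = 1.3290e-04

Q₀ = 0.01061; Q > K (proceeds reverse)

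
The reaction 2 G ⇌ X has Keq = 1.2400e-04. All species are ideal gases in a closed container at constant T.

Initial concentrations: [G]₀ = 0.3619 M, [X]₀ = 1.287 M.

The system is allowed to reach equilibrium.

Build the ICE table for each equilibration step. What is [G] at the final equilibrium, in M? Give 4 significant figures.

Q₀ = 9.827 vs Keq = 1.2400e-04 ⇒ Q>K, reverse
Step 1:
                  G         X
  I          0.3619     1.287
  C           2.572    -1.286
  E           2.934  0.001067
  solve Keq expr → x = -1.286; check Q = 1.2400e-04

[G]_eq = 2.934 M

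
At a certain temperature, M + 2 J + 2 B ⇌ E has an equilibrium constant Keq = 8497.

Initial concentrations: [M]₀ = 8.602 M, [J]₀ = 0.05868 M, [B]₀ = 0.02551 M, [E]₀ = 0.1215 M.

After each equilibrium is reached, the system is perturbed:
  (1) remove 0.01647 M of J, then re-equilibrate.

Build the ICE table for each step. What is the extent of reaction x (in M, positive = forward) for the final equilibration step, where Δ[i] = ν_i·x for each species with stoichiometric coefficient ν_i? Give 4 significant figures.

Q₀ = 6303 vs Keq = 8497 ⇒ Q<K, forward
Step 1:
                  M         J         B         E
  I           8.602   0.05868   0.02551    0.1215
  C        -0.00123  -0.00246  -0.00246   0.00123
  E           8.601   0.05622   0.02305    0.1227
  solve Keq expr → x = 0.00123; check Q = 8497
Then remove 0.01647 M of J.
Step 2:
                  M         J         B         E
  I           8.601   0.03975   0.02305    0.1227
  C        0.002679  0.005358  0.005358 -0.002679
  E           8.603   0.04511   0.02841    0.1201
  solve Keq expr → x = -0.002679; check Q = 8497

x = -0.002679 M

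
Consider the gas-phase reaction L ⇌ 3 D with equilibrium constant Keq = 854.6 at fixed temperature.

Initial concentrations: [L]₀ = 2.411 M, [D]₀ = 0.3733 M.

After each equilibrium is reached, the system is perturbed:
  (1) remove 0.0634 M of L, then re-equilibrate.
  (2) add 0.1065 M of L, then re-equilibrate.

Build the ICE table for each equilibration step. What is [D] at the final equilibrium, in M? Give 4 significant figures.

Q₀ = 0.02158 vs Keq = 854.6 ⇒ Q<K, forward
Step 1:
                    L           D
  Initial       2.411      0.3733
  Change       -2.075       6.225
  Equil        0.3361       6.598
  solve Keq expr → x = 2.075; check Q = 854.6
Then remove 0.0634 M of L.
Step 2:
                    L           D
  Initial      0.2727       6.598
  Change      0.04374     -0.1312
  Equil        0.3164       6.467
  solve Keq expr → x = -0.04374; check Q = 854.6
Then add 0.1065 M of L.
Step 3:
                    L           D
  Initial      0.4229       6.467
  Change     -0.07317      0.2195
  Equil        0.3498       6.686
  solve Keq expr → x = 0.07317; check Q = 854.6

[D]_eq = 6.686 M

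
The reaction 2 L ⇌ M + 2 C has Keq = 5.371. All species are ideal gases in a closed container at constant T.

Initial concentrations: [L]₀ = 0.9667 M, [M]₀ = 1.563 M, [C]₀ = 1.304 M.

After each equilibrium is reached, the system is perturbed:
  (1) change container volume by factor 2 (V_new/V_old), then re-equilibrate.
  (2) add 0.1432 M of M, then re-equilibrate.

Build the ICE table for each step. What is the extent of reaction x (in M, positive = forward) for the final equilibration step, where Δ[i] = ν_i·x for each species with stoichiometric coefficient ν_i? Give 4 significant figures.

Q₀ = 2.844 vs Keq = 5.371 ⇒ Q<K, forward
Step 1:
                    L           M           C
  I            0.9667       1.563       1.304
  C           -0.1582      0.0791      0.1582
  E            0.8085       1.642       1.462
  solve Keq expr → x = 0.0791; check Q = 5.371
Then change container volume by factor 2 (V_new/V_old).
Step 2:
                    L           M           C
  I            0.4042      0.8211      0.7311
  C          -0.07966     0.03983     0.07966
  E            0.3246      0.8609      0.8108
  solve Keq expr → x = 0.03983; check Q = 5.371
Then add 0.1432 M of M.
Step 3:
                    L           M           C
  I            0.3246       1.004      0.8108
  C            0.0171    -0.00855     -0.0171
  E            0.3417      0.9955      0.7937
  solve Keq expr → x = -0.00855; check Q = 5.371

x = -0.00855 M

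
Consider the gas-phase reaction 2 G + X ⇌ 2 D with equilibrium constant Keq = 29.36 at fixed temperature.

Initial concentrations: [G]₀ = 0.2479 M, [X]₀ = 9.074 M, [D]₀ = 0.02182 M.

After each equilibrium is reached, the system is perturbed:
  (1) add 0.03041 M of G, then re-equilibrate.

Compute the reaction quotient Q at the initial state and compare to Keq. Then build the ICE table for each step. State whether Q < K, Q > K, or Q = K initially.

Q₀ = 8.5380e-04; Q < K (proceeds forward)

Q₀ = 8.5380e-04 vs Keq = 29.36 ⇒ Q<K, forward
Step 1:
                  G         X         D
  I          0.2479     9.074   0.02182
  C         -0.2322   -0.1161    0.2322
  E         0.01567     8.958    0.2541
  solve Keq expr → x = 0.1161; check Q = 29.36
Then add 0.03041 M of G.
Step 2:
                  G         X         D
  I         0.04608     8.958    0.2541
  C        -0.02863  -0.01432   0.02863
  E         0.01744     8.944    0.2827
  solve Keq expr → x = 0.01432; check Q = 29.36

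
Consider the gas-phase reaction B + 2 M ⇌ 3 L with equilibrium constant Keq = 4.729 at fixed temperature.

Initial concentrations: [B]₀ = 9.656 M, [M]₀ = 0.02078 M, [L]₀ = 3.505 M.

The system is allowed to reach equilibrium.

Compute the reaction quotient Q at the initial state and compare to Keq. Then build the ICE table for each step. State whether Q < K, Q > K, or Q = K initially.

Q₀ = 1.0327e+04 vs Keq = 4.729 ⇒ Q>K, reverse
Step 1:
                   B          M          L
  Initial      9.656    0.02078      3.505
  Change      0.2974     0.5948    -0.8922
  Equil        9.953     0.6156      2.613
  solve Keq expr → x = -0.2974; check Q = 4.729

Q₀ = 1.0327e+04; Q > K (proceeds reverse)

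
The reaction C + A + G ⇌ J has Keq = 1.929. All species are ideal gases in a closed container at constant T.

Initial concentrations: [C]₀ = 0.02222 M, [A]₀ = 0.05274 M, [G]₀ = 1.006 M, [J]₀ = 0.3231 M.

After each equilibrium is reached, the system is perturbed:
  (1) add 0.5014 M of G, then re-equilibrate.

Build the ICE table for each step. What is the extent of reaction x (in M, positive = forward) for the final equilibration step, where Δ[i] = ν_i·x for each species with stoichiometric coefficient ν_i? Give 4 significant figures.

x = 0.02062 M

Q₀ = 274.1 vs Keq = 1.929 ⇒ Q>K, reverse
Step 1:
                    C           A           G           J
  init        0.02222     0.05274       1.006      0.3231
  Δ            0.1966      0.1966      0.1966     -0.1966
  eq           0.2188      0.2493       1.203      0.1265
  solve Keq expr → x = -0.1966; check Q = 1.929
Then add 0.5014 M of G.
Step 2:
                    C           A           G           J
  init         0.2188      0.2493       1.704      0.1265
  Δ          -0.02062    -0.02062    -0.02062     0.02062
  eq           0.1982      0.2287       1.683      0.1472
  solve Keq expr → x = 0.02062; check Q = 1.929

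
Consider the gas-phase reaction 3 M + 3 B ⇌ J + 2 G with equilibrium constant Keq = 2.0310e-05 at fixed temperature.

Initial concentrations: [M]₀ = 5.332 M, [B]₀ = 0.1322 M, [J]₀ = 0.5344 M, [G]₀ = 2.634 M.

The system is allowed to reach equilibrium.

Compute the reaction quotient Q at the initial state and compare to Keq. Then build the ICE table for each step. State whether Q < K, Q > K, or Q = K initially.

Q₀ = 10.59; Q > K (proceeds reverse)

Q₀ = 10.59 vs Keq = 2.0310e-05 ⇒ Q>K, reverse
Step 1:
                  M         B         J         G
  Initial     5.332    0.1322    0.5344     2.634
  Change      1.565     1.565   -0.5215    -1.043
  Equil       6.897     1.697   0.01286     1.591
  solve Keq expr → x = -0.5215; check Q = 2.0310e-05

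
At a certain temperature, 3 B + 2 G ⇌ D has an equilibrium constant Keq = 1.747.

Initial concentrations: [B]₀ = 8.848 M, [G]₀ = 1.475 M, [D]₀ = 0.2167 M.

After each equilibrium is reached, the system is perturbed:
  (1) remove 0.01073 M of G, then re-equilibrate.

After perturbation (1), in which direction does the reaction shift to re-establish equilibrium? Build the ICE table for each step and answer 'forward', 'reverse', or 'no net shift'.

Direction: reverse

Q₀ = 1.4379e-04 vs Keq = 1.747 ⇒ Q<K, forward
Step 1:
                  B         G         D
  init        8.848     1.475    0.2167
  Δ          -2.149    -1.433    0.7164
  eq          6.699   0.04215    0.9331
  solve Keq expr → x = 0.7164; check Q = 1.747
Then remove 0.01073 M of G.
Step 2:
                  B         G         D
  init        6.699   0.03142    0.9331
  Δ          0.0157   0.01046 -0.005232
  eq          6.714   0.04189    0.9279
  solve Keq expr → x = -0.005232; check Q = 1.747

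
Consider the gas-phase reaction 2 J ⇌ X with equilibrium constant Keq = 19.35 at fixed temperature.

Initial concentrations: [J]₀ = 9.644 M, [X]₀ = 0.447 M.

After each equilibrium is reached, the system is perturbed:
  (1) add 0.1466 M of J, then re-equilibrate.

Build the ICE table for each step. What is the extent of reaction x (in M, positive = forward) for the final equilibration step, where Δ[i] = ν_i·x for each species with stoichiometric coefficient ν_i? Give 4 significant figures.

Q₀ = 0.004806 vs Keq = 19.35 ⇒ Q<K, forward
Step 1:
                   J          X
  Initial      9.644      0.447
  Change      -9.135      4.567
  Equil       0.5091      5.014
  solve Keq expr → x = 4.567; check Q = 19.35
Then add 0.1466 M of J.
Step 2:
                   J          X
  Initial     0.6557      5.014
  Change      -0.143    0.07149
  Equil       0.5127      5.086
  solve Keq expr → x = 0.07149; check Q = 19.35

x = 0.07149 M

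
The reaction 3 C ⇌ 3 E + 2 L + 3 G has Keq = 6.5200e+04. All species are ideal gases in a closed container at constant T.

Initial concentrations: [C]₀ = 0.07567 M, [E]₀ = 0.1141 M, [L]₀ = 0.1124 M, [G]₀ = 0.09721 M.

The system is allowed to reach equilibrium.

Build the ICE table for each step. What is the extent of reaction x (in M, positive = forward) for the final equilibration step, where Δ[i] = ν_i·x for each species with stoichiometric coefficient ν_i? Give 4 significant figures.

Q₀ = 3.9788e-05 vs Keq = 6.5200e+04 ⇒ Q<K, forward
Step 1:
                  C         E         L         G
  I         0.07567    0.1141    0.1124   0.09721
  C        -0.07543   0.07543   0.05029   0.07543
  E       2.4227e-04    0.1895    0.1627    0.1726
  solve Keq expr → x = 0.02514; check Q = 6.5200e+04

x = 0.02514 M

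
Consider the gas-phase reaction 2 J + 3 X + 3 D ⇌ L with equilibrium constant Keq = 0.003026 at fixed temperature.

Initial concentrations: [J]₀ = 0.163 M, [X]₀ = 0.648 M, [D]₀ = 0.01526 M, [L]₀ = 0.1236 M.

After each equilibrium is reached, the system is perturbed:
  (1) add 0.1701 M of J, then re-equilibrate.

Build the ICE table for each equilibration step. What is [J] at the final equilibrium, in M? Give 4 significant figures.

Q₀ = 4.8112e+06 vs Keq = 0.003026 ⇒ Q>K, reverse
Step 1:
                   J          X          D          L
  Initial      0.163      0.648    0.01526     0.1236
  Change      0.2471     0.3707     0.3707    -0.1236
  Equil       0.4101      1.019      0.386 3.0941e-05
  solve Keq expr → x = -0.1236; check Q = 0.003026
Then add 0.1701 M of J.
Step 2:
                   J          X          D          L
  Initial     0.5802      1.019      0.386 3.0941e-05
  Change  -6.1824e-05 -9.2735e-05 -9.2735e-05 3.0912e-05
  Equil       0.5802      1.019     0.3859 6.1852e-05
  solve Keq expr → x = 3.0912e-05; check Q = 0.003026

[J]_eq = 0.5802 M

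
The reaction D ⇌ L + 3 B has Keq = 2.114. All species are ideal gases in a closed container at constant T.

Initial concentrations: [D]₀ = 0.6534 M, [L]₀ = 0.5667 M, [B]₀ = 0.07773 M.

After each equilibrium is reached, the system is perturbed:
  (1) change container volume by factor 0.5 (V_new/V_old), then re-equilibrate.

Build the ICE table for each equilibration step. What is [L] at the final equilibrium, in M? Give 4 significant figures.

[L]_eq = 1.457 M

Q₀ = 4.0732e-04 vs Keq = 2.114 ⇒ Q<K, forward
Step 1:
                    D           L           B
  init         0.6534      0.5667     0.07773
  Δ           -0.2939      0.2939      0.8817
  eq           0.3595      0.8606      0.9594
  solve Keq expr → x = 0.2939; check Q = 2.114
Then change container volume by factor 0.5 (V_new/V_old).
Step 2:
                    D           L           B
  init          0.719       1.721       1.919
  Δ            0.2643     -0.2643      -0.793
  eq           0.9833       1.457       1.126
  solve Keq expr → x = -0.2643; check Q = 2.114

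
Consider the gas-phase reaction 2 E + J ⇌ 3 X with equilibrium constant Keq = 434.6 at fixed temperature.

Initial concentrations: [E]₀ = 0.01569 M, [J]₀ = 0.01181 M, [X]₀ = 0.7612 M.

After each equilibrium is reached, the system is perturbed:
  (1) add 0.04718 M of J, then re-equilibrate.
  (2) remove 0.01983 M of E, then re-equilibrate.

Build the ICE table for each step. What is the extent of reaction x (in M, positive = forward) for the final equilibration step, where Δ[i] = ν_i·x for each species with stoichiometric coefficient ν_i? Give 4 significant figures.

Q₀ = 1.5171e+05 vs Keq = 434.6 ⇒ Q>K, reverse
Step 1:
                    E           J           X
  I           0.01569     0.01181      0.7612
  C           0.08671     0.04336     -0.1301
  E            0.1024     0.05517      0.6311
  solve Keq expr → x = -0.04336; check Q = 434.6
Then add 0.04718 M of J.
Step 2:
                    E           J           X
  I            0.1024      0.1023      0.6311
  C          -0.01838    -0.00919     0.02757
  E           0.08402     0.09316      0.6587
  solve Keq expr → x = 0.00919; check Q = 434.6
Then remove 0.01983 M of E.
Step 3:
                    E           J           X
  I           0.06419     0.09316      0.6587
  C           0.01332    0.006658    -0.01997
  E           0.07751     0.09981      0.6387
  solve Keq expr → x = -0.006658; check Q = 434.6

x = -0.006658 M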